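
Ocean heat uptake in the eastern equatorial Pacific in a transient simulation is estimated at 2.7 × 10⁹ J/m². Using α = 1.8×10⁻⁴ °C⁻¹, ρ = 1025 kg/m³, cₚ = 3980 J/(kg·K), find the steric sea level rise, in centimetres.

Δh ≈ 11.9 cm

Δh = αQ/(ρcₚ) = 1.8×10⁻⁴ × 2.7×10⁹ / (1025 × 3980) ≈ 0.11913 m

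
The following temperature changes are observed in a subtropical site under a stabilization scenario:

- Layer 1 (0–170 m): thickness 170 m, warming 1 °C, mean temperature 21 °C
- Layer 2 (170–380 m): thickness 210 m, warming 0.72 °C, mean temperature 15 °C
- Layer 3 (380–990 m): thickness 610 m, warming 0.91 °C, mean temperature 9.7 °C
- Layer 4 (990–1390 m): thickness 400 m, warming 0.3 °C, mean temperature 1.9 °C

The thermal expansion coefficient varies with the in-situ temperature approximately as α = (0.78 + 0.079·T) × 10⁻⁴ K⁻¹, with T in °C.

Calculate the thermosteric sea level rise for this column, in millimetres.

Layer 1: α = (0.78 + 0.079×21)×10⁻⁴ = 2.439×10⁻⁴ K⁻¹
Layer 2: α = (0.78 + 0.079×15)×10⁻⁴ = 1.965×10⁻⁴ K⁻¹
Layer 3: α = (0.78 + 0.079×9.7)×10⁻⁴ = 1.5463×10⁻⁴ K⁻¹
Layer 4: α = (0.78 + 0.079×1.9)×10⁻⁴ = 0.9301×10⁻⁴ K⁻¹
Layer 1: 2.439×10⁻⁴ × 170 × 1 = 0.041463 m
170–380 m: 210 × 0.72 × 1.965×10⁻⁴ = 0.0297108 m
610 × 1.5463×10⁻⁴ × 0.91 = 0.085835113 m
990–1390 m: 0.9301×10⁻⁴ × 0.3 × 400 = 0.0111612 m
Δh = 0.041463 + 0.0297108 + 0.085835113 + 0.0111612 = 0.168170113 m ≈ 170 mm

170 mm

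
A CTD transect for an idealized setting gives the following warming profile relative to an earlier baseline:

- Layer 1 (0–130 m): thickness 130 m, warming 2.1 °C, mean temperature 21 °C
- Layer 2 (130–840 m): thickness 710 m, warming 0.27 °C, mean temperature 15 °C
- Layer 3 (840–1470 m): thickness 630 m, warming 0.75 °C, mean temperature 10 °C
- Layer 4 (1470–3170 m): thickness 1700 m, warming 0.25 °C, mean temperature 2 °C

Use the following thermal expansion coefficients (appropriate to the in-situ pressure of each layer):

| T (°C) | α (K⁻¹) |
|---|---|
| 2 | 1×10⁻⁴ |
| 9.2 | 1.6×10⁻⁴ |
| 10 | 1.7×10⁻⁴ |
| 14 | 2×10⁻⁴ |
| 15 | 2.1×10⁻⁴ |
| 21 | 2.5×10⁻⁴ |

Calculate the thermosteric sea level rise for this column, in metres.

Layer 1 at 21 °C → α = 2.5×10⁻⁴ K⁻¹
Layer 2 at 15 °C → α = 2.1×10⁻⁴ K⁻¹
Layer 3 at 10 °C → α = 1.7×10⁻⁴ K⁻¹
Layer 4 at 2 °C → α = 1×10⁻⁴ K⁻¹
Layer 1: 130 × 2.1 × 2.5×10⁻⁴ = 0.06825 m
710 × 2.1×10⁻⁴ × 0.27 = 0.040257 m
1.7×10⁻⁴ × 0.75 × 630 = 0.080325 m
1470–3170 m: 1×10⁻⁴ × 1700 × 0.25 = 0.04250 m
Δh = 0.06825 + 0.040257 + 0.080325 + 0.04250 = 0.231332 m

Δh = 0.231 m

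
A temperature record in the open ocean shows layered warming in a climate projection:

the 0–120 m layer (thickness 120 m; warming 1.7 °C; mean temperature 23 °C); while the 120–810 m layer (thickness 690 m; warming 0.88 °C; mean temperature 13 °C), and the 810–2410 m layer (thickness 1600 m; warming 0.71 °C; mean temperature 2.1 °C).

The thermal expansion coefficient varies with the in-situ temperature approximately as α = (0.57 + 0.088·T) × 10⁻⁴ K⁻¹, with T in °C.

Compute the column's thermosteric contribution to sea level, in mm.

about 240 mm

Layer 1: α = (0.57 + 0.088×23)×10⁻⁴ = 2.594×10⁻⁴ K⁻¹
Layer 2: α = (0.57 + 0.088×13)×10⁻⁴ = 1.714×10⁻⁴ K⁻¹
Layer 3: α = (0.57 + 0.088×2.1)×10⁻⁴ = 0.7548×10⁻⁴ K⁻¹
0–120 m: 120 × 2.594×10⁻⁴ × 1.7 = 0.0529176 m
0.88 × 690 × 1.714×10⁻⁴ = 0.10407408 m
0.7548×10⁻⁴ × 0.71 × 1600 = 0.08574528 m
Δh = 0.0529176 + 0.10407408 + 0.08574528 = 0.24273696 m ≈ 240 mm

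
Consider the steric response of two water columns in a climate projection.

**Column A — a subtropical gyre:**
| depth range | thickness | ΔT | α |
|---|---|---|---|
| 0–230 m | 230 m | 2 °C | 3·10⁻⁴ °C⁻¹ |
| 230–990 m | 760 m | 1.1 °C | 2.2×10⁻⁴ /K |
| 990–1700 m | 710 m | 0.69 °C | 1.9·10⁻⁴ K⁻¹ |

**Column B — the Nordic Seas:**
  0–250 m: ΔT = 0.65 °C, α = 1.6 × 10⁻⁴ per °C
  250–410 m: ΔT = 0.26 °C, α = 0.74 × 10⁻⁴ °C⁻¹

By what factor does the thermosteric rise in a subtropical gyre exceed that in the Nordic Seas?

14.3

A 0–230 m: 2 × 3×10⁻⁴ × 230 = 0.13800 m
A 230–990 m: 2.2×10⁻⁴ × 760 × 1.1 = 0.18392 m
A 710 × 1.9×10⁻⁴ × 0.69 = 0.093081 m
A total: 0.415001 m
B Layer 1: 0.65 × 1.6×10⁻⁴ × 250 = 0.02600 m
B 250–410 m: 0.74×10⁻⁴ × 160 × 0.26 = 0.0030784 m
B total: 0.0290784 m
Ratio: 0.415001 / 0.0290784 ≈ 14.27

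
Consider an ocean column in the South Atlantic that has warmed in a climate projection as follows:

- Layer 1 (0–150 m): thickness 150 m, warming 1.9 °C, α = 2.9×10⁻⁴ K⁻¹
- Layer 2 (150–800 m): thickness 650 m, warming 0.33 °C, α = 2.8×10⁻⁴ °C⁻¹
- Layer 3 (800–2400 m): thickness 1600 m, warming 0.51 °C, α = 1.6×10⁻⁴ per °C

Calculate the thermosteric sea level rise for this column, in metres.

2.9×10⁻⁴ × 1.9 × 150 = 0.08265 m
Layer 2: 0.33 × 2.8×10⁻⁴ × 650 = 0.06006 m
0.51 × 1.6×10⁻⁴ × 1600 = 0.13056 m
Δh = 0.08265 + 0.06006 + 0.13056 = 0.27327 m ≈ 0.273 m

about 0.273 m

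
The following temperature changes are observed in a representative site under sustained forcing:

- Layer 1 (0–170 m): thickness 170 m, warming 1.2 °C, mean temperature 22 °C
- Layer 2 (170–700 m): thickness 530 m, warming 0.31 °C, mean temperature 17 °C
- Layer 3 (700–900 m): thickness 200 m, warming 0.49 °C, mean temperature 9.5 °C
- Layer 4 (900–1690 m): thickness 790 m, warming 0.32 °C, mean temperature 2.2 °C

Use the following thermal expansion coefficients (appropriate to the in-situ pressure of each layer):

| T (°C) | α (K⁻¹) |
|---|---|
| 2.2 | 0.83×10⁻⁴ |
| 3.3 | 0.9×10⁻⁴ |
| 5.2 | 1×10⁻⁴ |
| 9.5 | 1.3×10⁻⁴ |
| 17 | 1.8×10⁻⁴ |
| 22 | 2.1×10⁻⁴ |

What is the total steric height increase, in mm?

Layer 1 at 22 °C → α = 2.1×10⁻⁴ K⁻¹
Layer 2 at 17 °C → α = 1.8×10⁻⁴ K⁻¹
Layer 3 at 9.5 °C → α = 1.3×10⁻⁴ K⁻¹
Layer 4 at 2.2 °C → α = 0.83×10⁻⁴ K⁻¹
170 × 1.2 × 2.1×10⁻⁴ = 0.04284 m
1.8×10⁻⁴ × 530 × 0.31 = 0.029574 m
200 × 1.3×10⁻⁴ × 0.49 = 0.01274 m
Layer 4: 0.32 × 790 × 0.83×10⁻⁴ = 0.0209824 m
Δh = 0.04284 + 0.029574 + 0.01274 + 0.0209824 = 0.1061364 m

110 mm of thermosteric rise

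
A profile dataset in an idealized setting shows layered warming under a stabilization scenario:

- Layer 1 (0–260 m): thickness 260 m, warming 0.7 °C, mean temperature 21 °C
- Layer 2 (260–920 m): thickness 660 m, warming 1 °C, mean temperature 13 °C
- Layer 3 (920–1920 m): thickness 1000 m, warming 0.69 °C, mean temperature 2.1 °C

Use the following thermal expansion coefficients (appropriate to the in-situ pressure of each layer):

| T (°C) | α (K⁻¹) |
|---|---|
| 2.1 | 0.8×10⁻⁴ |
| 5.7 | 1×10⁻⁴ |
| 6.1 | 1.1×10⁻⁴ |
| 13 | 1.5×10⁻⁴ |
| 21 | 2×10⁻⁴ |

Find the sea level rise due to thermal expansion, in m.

Δh ≈ 0.19 m

Layer 1 at 21 °C → α = 2×10⁻⁴ K⁻¹
Layer 2 at 13 °C → α = 1.5×10⁻⁴ K⁻¹
Layer 3 at 2.1 °C → α = 0.8×10⁻⁴ K⁻¹
Layer 1: 260 × 2×10⁻⁴ × 0.7 = 0.03640 m
1.5×10⁻⁴ × 1 × 660 = 0.09900 m
920–1920 m: 1000 × 0.69 × 0.8×10⁻⁴ = 0.05520 m
Δh = 0.03640 + 0.09900 + 0.05520 = 0.19060 m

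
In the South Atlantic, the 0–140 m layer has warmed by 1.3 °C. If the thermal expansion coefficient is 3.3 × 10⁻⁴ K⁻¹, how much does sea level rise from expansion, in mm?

Δh = αΔT·H = 3.3×10⁻⁴ × 1.3 × 140 = 0.06006 m

Δh = 60 mm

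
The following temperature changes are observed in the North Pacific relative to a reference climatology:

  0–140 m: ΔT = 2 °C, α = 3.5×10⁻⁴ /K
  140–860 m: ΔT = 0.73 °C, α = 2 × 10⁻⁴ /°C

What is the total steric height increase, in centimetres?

Layer 1: 3.5×10⁻⁴ × 140 × 2 = 0.09800 m
140–860 m: 2×10⁻⁴ × 0.73 × 720 = 0.10512 m
Δh = 0.09800 + 0.10512 = 0.20312 m

Δh = 20.3 cm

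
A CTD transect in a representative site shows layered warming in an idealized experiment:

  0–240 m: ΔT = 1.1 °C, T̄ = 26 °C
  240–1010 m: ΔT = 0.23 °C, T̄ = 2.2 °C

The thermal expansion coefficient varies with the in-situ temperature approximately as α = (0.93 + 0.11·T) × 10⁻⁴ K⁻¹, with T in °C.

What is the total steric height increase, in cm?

Layer 1: α = (0.93 + 0.11×26)×10⁻⁴ = 3.79×10⁻⁴ K⁻¹
Layer 2: α = (0.93 + 0.11×2.2)×10⁻⁴ = 1.172×10⁻⁴ K⁻¹
0–240 m: 240 × 3.79×10⁻⁴ × 1.1 = 0.100056 m
1.172×10⁻⁴ × 770 × 0.23 = 0.02075612 m
Δh = 0.100056 + 0.02075612 = 0.12081212 m

Δh ≈ 12 cm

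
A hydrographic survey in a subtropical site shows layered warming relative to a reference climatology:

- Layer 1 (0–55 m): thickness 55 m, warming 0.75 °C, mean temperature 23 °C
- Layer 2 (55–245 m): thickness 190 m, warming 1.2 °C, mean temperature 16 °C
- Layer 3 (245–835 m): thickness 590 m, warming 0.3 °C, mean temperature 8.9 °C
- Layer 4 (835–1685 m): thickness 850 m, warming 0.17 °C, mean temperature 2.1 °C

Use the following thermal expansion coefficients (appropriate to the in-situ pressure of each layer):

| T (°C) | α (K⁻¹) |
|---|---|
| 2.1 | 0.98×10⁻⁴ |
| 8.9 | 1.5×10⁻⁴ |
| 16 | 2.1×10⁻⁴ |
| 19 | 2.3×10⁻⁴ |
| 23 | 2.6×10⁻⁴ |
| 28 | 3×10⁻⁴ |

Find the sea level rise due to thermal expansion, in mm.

Layer 1 at 23 °C → α = 2.6×10⁻⁴ K⁻¹
Layer 2 at 16 °C → α = 2.1×10⁻⁴ K⁻¹
Layer 3 at 8.9 °C → α = 1.5×10⁻⁴ K⁻¹
Layer 4 at 2.1 °C → α = 0.98×10⁻⁴ K⁻¹
2.6×10⁻⁴ × 55 × 0.75 = 0.010725 m
1.2 × 190 × 2.1×10⁻⁴ = 0.04788 m
245–835 m: 590 × 1.5×10⁻⁴ × 0.3 = 0.02655 m
Layer 4: 850 × 0.98×10⁻⁴ × 0.17 = 0.014161 m
Δh = 0.010725 + 0.04788 + 0.02655 + 0.014161 = 0.099316 m

99.3 mm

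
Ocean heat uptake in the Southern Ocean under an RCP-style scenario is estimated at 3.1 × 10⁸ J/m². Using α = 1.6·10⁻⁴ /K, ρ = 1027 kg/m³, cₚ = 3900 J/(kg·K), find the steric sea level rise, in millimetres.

about 12 mm

Δh = αQ/(ρcₚ) = 1.6×10⁻⁴ × 3.1×10⁸ / (1027 × 3900) ≈ 0.012384 m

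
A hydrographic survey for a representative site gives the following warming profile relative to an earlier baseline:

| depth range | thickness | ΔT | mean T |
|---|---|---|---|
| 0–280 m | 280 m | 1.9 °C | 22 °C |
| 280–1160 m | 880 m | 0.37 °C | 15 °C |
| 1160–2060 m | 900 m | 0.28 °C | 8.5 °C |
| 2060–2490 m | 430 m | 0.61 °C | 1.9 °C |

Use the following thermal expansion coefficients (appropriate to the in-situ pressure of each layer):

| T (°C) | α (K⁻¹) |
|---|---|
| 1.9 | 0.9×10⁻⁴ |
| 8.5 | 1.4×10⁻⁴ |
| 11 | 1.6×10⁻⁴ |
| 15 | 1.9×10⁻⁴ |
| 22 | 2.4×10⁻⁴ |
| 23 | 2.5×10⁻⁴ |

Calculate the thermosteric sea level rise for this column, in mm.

248 mm of thermosteric rise

Layer 1 at 22 °C → α = 2.4×10⁻⁴ K⁻¹
Layer 2 at 15 °C → α = 1.9×10⁻⁴ K⁻¹
Layer 3 at 8.5 °C → α = 1.4×10⁻⁴ K⁻¹
Layer 4 at 1.9 °C → α = 0.9×10⁻⁴ K⁻¹
280 × 1.9 × 2.4×10⁻⁴ = 0.12768 m
280–1160 m: 1.9×10⁻⁴ × 880 × 0.37 = 0.061864 m
1160–2060 m: 1.4×10⁻⁴ × 900 × 0.28 = 0.03528 m
2060–2490 m: 430 × 0.9×10⁻⁴ × 0.61 = 0.023607 m
Δh = 0.12768 + 0.061864 + 0.03528 + 0.023607 = 0.248431 m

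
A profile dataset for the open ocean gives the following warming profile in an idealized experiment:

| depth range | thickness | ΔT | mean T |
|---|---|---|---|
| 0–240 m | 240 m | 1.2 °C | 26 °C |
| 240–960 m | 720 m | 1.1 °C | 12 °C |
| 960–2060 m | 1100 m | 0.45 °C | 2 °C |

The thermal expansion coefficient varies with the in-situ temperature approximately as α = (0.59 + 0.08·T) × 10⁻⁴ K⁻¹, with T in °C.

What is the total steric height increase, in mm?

237 mm

Layer 1: α = (0.59 + 0.08×26)×10⁻⁴ = 2.67×10⁻⁴ K⁻¹
Layer 2: α = (0.59 + 0.08×12)×10⁻⁴ = 1.55×10⁻⁴ K⁻¹
Layer 3: α = (0.59 + 0.08×2)×10⁻⁴ = 0.75×10⁻⁴ K⁻¹
Layer 1: 2.67×10⁻⁴ × 1.2 × 240 = 0.076896 m
240–960 m: 1.1 × 720 × 1.55×10⁻⁴ = 0.12276 m
960–2060 m: 1100 × 0.45 × 0.75×10⁻⁴ = 0.037125 m
Δh = 0.076896 + 0.12276 + 0.037125 = 0.236781 m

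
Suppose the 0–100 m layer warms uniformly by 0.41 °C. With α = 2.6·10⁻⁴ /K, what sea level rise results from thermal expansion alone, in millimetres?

Δh = αΔT·H = 2.6×10⁻⁴ × 0.41 × 100 = 0.01066 m

Δh ≈ 10.7 mm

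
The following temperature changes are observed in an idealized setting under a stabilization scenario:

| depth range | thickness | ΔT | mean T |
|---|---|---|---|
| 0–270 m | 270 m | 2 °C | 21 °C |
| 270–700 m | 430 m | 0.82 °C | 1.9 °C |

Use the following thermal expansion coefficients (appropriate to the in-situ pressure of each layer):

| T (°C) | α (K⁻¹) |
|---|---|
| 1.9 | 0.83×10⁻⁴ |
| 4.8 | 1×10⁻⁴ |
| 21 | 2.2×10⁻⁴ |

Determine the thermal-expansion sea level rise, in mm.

Layer 1 at 21 °C → α = 2.2×10⁻⁴ K⁻¹
Layer 2 at 1.9 °C → α = 0.83×10⁻⁴ K⁻¹
Layer 1: 2 × 270 × 2.2×10⁻⁴ = 0.11880 m
0.82 × 430 × 0.83×10⁻⁴ = 0.0292658 m
Δh = 0.11880 + 0.0292658 = 0.1480658 m

Δh ≈ 148 mm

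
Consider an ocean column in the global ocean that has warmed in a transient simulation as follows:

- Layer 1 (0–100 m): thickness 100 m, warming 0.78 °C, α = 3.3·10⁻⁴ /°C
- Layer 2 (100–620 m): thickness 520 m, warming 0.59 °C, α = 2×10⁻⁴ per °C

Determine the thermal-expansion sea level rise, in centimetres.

8.71 cm

0–100 m: 3.3×10⁻⁴ × 0.78 × 100 = 0.02574 m
100–620 m: 2×10⁻⁴ × 0.59 × 520 = 0.06136 m
Δh = 0.02574 + 0.06136 = 0.08710 m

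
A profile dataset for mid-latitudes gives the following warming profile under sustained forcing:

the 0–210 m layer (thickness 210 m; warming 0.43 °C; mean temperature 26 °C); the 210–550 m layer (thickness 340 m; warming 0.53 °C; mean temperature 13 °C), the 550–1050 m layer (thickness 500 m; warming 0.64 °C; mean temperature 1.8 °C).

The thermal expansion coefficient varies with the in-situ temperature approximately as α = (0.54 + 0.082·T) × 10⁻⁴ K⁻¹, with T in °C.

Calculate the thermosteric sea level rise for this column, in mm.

Δh = 75 mm

Layer 1: α = (0.54 + 0.082×26)×10⁻⁴ = 2.672×10⁻⁴ K⁻¹
Layer 2: α = (0.54 + 0.082×13)×10⁻⁴ = 1.606×10⁻⁴ K⁻¹
Layer 3: α = (0.54 + 0.082×1.8)×10⁻⁴ = 0.6876×10⁻⁴ K⁻¹
2.672×10⁻⁴ × 210 × 0.43 = 0.02412816 m
340 × 1.606×10⁻⁴ × 0.53 = 0.02894012 m
0.6876×10⁻⁴ × 0.64 × 500 = 0.0220032 m
Δh = 0.02412816 + 0.02894012 + 0.0220032 = 0.07507148 m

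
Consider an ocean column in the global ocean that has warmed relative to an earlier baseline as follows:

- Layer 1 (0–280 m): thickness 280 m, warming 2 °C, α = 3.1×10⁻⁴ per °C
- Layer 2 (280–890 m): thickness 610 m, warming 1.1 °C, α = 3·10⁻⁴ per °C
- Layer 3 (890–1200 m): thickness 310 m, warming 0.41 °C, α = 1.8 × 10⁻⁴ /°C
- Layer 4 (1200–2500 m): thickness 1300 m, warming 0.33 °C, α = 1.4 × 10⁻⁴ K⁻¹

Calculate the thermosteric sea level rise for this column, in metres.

Layer 1: 3.1×10⁻⁴ × 2 × 280 = 0.17360 m
610 × 1.1 × 3×10⁻⁴ = 0.20130 m
890–1200 m: 310 × 1.8×10⁻⁴ × 0.41 = 0.022878 m
1200–2500 m: 0.33 × 1300 × 1.4×10⁻⁴ = 0.06006 m
Δh = 0.17360 + 0.20130 + 0.022878 + 0.06006 = 0.457838 m

Δh = 0.458 m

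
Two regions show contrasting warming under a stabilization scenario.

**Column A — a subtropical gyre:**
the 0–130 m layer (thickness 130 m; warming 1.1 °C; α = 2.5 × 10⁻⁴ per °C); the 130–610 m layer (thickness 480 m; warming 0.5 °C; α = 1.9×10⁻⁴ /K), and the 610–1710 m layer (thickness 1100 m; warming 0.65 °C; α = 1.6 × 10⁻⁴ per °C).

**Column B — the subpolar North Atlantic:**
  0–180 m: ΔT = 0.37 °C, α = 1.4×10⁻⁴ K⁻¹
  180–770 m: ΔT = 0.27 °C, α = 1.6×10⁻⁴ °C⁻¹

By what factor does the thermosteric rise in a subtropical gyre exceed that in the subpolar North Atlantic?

≈ 5.6×

A 0–130 m: 130 × 2.5×10⁻⁴ × 1.1 = 0.03575 m
A 130–610 m: 0.5 × 1.9×10⁻⁴ × 480 = 0.04560 m
A 0.65 × 1100 × 1.6×10⁻⁴ = 0.11440 m
A total: 0.19575 m
B 0.37 × 180 × 1.4×10⁻⁴ = 0.009324 m
B 0.27 × 1.6×10⁻⁴ × 590 = 0.025488 m
B total: 0.034812 m
Ratio: 0.19575 / 0.034812 ≈ 5.623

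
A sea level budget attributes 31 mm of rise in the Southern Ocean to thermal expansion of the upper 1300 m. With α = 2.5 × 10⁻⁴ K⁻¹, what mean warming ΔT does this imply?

ΔT = Δh/(αH) = 0.031 / (2.5×10⁻⁴ × 1300) ≈ 0.09538 K

ΔT ≈ 0.0954 K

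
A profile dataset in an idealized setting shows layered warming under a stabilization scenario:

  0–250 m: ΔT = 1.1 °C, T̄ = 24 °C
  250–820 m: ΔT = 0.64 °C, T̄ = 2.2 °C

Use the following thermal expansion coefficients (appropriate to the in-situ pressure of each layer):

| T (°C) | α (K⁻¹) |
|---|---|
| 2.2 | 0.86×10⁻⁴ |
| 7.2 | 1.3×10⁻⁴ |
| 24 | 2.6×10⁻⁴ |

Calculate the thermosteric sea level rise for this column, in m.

Δh ≈ 0.10 m

Layer 1 at 24 °C → α = 2.6×10⁻⁴ K⁻¹
Layer 2 at 2.2 °C → α = 0.86×10⁻⁴ K⁻¹
1.1 × 250 × 2.6×10⁻⁴ = 0.07150 m
250–820 m: 0.86×10⁻⁴ × 570 × 0.64 = 0.0313728 m
Δh = 0.07150 + 0.0313728 = 0.1028728 m ≈ 0.10 m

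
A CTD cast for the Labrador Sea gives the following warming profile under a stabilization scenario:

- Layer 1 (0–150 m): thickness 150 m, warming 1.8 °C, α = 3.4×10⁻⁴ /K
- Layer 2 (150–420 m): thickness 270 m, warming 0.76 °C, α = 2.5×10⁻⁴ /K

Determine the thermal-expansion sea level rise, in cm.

0–150 m: 1.8 × 3.4×10⁻⁴ × 150 = 0.09180 m
150–420 m: 2.5×10⁻⁴ × 270 × 0.76 = 0.05130 m
Δh = 0.09180 + 0.05130 = 0.14310 m ≈ 14.3 cm

Δh ≈ 14.3 cm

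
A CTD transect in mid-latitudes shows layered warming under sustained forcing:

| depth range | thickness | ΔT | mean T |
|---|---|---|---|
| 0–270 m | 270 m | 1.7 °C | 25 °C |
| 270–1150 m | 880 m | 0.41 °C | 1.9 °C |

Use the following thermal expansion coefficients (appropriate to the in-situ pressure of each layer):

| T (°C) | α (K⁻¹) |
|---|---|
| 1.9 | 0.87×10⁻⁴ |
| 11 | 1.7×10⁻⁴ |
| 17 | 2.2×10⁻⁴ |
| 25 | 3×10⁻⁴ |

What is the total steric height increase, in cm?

Δh = 16.9 cm

Layer 1 at 25 °C → α = 3×10⁻⁴ K⁻¹
Layer 2 at 1.9 °C → α = 0.87×10⁻⁴ K⁻¹
0–270 m: 270 × 1.7 × 3×10⁻⁴ = 0.13770 m
270–1150 m: 880 × 0.87×10⁻⁴ × 0.41 = 0.0313896 m
Δh = 0.13770 + 0.0313896 = 0.1690896 m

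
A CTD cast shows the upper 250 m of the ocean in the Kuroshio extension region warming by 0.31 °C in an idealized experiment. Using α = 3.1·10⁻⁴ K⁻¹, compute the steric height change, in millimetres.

Δh = αΔT·H = 3.1×10⁻⁴ × 0.31 × 250 = 0.024025 m

24.0 mm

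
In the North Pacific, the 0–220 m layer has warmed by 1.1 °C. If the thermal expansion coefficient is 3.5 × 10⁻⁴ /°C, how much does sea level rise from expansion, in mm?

84.7 mm of thermosteric rise

Δh = αΔT·H = 3.5×10⁻⁴ × 1.1 × 220 = 0.08470 m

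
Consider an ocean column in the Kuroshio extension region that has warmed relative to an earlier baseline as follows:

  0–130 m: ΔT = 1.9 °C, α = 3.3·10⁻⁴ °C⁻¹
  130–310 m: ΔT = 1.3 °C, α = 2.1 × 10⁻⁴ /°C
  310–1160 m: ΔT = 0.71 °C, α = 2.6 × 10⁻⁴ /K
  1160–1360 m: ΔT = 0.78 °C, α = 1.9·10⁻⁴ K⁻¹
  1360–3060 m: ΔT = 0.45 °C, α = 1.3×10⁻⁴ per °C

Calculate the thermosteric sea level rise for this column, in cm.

Δh = 41.7 cm

0–130 m: 1.9 × 130 × 3.3×10⁻⁴ = 0.08151 m
1.3 × 2.1×10⁻⁴ × 180 = 0.04914 m
310–1160 m: 0.71 × 2.6×10⁻⁴ × 850 = 0.15691 m
Layer 4: 200 × 0.78 × 1.9×10⁻⁴ = 0.02964 m
1360–3060 m: 1700 × 0.45 × 1.3×10⁻⁴ = 0.09945 m
Δh = 0.08151 + 0.04914 + 0.15691 + 0.02964 + 0.09945 = 0.41665 m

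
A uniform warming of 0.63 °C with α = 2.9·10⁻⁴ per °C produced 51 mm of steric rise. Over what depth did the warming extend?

H = Δh/(αΔT) = 0.051 / (2.9×10⁻⁴ × 0.63) ≈ 279.1 m

about 279 m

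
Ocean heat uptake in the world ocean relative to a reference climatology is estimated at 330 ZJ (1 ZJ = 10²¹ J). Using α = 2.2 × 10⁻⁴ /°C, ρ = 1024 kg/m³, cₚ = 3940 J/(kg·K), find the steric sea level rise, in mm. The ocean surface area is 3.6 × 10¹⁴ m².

Δh = 50.0 mm

Per unit area: Q = 330×10²¹ / (3.6×10¹⁴) ≈ 9.167×10⁸ J/m²
Δh = αQ/(ρcₚ) = 2.2×10⁻⁴ × 9.167×10⁸ / (1024 × 3940) ≈ 0.049987 m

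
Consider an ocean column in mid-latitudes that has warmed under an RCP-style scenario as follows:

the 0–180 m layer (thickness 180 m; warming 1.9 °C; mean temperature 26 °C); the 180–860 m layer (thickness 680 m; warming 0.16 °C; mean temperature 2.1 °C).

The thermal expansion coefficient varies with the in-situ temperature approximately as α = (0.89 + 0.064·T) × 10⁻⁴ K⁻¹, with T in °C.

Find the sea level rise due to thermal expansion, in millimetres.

Δh ≈ 98.5 mm

Layer 1: α = (0.89 + 0.064×26)×10⁻⁴ = 2.554×10⁻⁴ K⁻¹
Layer 2: α = (0.89 + 0.064×2.1)×10⁻⁴ = 1.0244×10⁻⁴ K⁻¹
Layer 1: 1.9 × 2.554×10⁻⁴ × 180 = 0.0873468 m
0.16 × 1.0244×10⁻⁴ × 680 = 0.011145472 m
Δh = 0.0873468 + 0.011145472 = 0.098492272 m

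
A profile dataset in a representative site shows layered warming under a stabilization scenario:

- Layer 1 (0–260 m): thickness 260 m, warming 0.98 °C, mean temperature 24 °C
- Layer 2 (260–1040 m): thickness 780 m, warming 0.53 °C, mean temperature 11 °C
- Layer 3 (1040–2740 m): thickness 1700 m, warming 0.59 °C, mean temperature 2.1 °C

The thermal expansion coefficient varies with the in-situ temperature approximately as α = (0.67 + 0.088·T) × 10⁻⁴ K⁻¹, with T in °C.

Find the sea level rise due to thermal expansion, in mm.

Layer 1: α = (0.67 + 0.088×24)×10⁻⁴ = 2.782×10⁻⁴ K⁻¹
Layer 2: α = (0.67 + 0.088×11)×10⁻⁴ = 1.638×10⁻⁴ K⁻¹
Layer 3: α = (0.67 + 0.088×2.1)×10⁻⁴ = 0.8548×10⁻⁴ K⁻¹
Layer 1: 260 × 0.98 × 2.782×10⁻⁴ = 0.07088536 m
780 × 1.638×10⁻⁴ × 0.53 = 0.06771492 m
Layer 3: 0.8548×10⁻⁴ × 1700 × 0.59 = 0.08573644 m
Δh = 0.07088536 + 0.06771492 + 0.08573644 = 0.22433672 m ≈ 224 mm

224 mm of thermosteric rise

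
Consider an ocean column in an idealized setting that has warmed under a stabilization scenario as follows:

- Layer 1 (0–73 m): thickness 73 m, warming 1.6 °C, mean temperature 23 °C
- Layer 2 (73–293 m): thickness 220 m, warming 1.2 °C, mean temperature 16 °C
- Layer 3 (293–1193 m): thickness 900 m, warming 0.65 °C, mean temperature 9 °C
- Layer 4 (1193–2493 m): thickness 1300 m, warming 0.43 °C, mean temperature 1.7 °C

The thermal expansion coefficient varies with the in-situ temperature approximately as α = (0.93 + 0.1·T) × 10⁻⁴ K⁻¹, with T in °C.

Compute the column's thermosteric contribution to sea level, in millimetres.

273 mm

Layer 1: α = (0.93 + 0.1×23)×10⁻⁴ = 3.23×10⁻⁴ K⁻¹
Layer 2: α = (0.93 + 0.1×16)×10⁻⁴ = 2.53×10⁻⁴ K⁻¹
Layer 3: α = (0.93 + 0.1×9)×10⁻⁴ = 1.83×10⁻⁴ K⁻¹
Layer 4: α = (0.93 + 0.1×1.7)×10⁻⁴ = 1.1×10⁻⁴ K⁻¹
Layer 1: 3.23×10⁻⁴ × 1.6 × 73 = 0.0377264 m
220 × 2.53×10⁻⁴ × 1.2 = 0.066792 m
900 × 1.83×10⁻⁴ × 0.65 = 0.107055 m
Layer 4: 1300 × 1.1×10⁻⁴ × 0.43 = 0.06149 m
Δh = 0.0377264 + 0.066792 + 0.107055 + 0.06149 = 0.2730634 m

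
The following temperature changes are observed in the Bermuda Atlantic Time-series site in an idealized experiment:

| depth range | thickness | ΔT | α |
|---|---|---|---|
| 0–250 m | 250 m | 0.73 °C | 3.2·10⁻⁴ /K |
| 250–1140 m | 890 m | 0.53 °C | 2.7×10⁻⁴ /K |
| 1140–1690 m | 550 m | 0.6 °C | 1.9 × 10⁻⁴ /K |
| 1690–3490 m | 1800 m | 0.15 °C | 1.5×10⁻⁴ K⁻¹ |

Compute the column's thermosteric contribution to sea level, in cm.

0–250 m: 3.2×10⁻⁴ × 0.73 × 250 = 0.05840 m
250–1140 m: 890 × 2.7×10⁻⁴ × 0.53 = 0.127359 m
1140–1690 m: 1.9×10⁻⁴ × 550 × 0.6 = 0.06270 m
0.15 × 1800 × 1.5×10⁻⁴ = 0.04050 m
Δh = 0.05840 + 0.127359 + 0.06270 + 0.04050 = 0.288959 m

Δh ≈ 29 cm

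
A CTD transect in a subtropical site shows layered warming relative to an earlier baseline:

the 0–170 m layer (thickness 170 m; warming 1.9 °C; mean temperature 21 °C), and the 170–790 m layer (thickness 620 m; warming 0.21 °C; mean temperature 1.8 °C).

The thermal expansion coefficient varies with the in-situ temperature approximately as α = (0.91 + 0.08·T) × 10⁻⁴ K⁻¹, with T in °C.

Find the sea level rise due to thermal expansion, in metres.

0.0974 m

Layer 1: α = (0.91 + 0.08×21)×10⁻⁴ = 2.59×10⁻⁴ K⁻¹
Layer 2: α = (0.91 + 0.08×1.8)×10⁻⁴ = 1.054×10⁻⁴ K⁻¹
0–170 m: 170 × 1.9 × 2.59×10⁻⁴ = 0.083657 m
0.21 × 1.054×10⁻⁴ × 620 = 0.01372308 m
Δh = 0.083657 + 0.01372308 = 0.09738008 m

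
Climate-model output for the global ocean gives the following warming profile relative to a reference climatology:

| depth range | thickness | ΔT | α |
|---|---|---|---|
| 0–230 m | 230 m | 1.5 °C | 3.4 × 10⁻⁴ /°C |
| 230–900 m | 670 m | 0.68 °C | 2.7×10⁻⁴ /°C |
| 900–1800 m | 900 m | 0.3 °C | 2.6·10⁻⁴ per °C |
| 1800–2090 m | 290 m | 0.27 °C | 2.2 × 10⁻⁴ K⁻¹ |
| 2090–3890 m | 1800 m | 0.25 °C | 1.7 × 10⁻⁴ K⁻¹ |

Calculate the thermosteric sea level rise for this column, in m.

Layer 1: 3.4×10⁻⁴ × 1.5 × 230 = 0.11730 m
230–900 m: 2.7×10⁻⁴ × 0.68 × 670 = 0.123012 m
Layer 3: 0.3 × 2.6×10⁻⁴ × 900 = 0.07020 m
1800–2090 m: 2.2×10⁻⁴ × 290 × 0.27 = 0.017226 m
Layer 5: 1800 × 0.25 × 1.7×10⁻⁴ = 0.07650 m
Δh = 0.11730 + 0.123012 + 0.07020 + 0.017226 + 0.07650 = 0.404238 m

0.40 m of thermosteric rise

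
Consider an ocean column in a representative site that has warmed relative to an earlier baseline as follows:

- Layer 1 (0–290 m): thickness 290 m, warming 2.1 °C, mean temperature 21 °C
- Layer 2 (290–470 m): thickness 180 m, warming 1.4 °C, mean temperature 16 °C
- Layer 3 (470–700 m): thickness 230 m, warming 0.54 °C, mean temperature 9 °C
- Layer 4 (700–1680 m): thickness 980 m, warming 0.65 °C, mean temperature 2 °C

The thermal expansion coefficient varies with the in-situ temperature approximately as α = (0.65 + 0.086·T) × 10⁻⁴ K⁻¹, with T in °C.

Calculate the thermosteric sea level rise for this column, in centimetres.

about 27 cm

Layer 1: α = (0.65 + 0.086×21)×10⁻⁴ = 2.456×10⁻⁴ K⁻¹
Layer 2: α = (0.65 + 0.086×16)×10⁻⁴ = 2.026×10⁻⁴ K⁻¹
Layer 3: α = (0.65 + 0.086×9)×10⁻⁴ = 1.424×10⁻⁴ K⁻¹
Layer 4: α = (0.65 + 0.086×2)×10⁻⁴ = 0.822×10⁻⁴ K⁻¹
2.1 × 2.456×10⁻⁴ × 290 = 0.1495704 m
Layer 2: 180 × 2.026×10⁻⁴ × 1.4 = 0.0510552 m
470–700 m: 0.54 × 1.424×10⁻⁴ × 230 = 0.01768608 m
Layer 4: 0.65 × 980 × 0.822×10⁻⁴ = 0.0523614 m
Δh = 0.1495704 + 0.0510552 + 0.01768608 + 0.0523614 = 0.27067308 m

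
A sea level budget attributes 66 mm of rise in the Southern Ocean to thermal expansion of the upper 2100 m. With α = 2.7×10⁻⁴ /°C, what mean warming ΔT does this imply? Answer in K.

ΔT = Δh/(αH) = 0.066 / (2.7×10⁻⁴ × 2100) ≈ 0.1164 K

about 0.116 K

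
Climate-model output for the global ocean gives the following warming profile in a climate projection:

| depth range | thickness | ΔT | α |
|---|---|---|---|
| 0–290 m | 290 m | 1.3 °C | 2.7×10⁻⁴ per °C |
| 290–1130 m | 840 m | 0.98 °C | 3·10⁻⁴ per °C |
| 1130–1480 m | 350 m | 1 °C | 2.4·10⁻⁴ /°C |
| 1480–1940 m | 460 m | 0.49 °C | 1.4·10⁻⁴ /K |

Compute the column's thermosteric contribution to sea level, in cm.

Δh = 46.4 cm

1.3 × 290 × 2.7×10⁻⁴ = 0.10179 m
3×10⁻⁴ × 840 × 0.98 = 0.24696 m
350 × 1 × 2.4×10⁻⁴ = 0.08400 m
1480–1940 m: 1.4×10⁻⁴ × 0.49 × 460 = 0.031556 m
Δh = 0.10179 + 0.24696 + 0.08400 + 0.031556 = 0.464306 m ≈ 46.4 cm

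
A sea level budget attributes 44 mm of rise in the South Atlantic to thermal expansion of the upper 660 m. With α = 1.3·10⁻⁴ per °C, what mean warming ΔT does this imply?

ΔT = Δh/(αH) = 0.044 / (1.3×10⁻⁴ × 660) ≈ 0.5128 K

about 0.513 K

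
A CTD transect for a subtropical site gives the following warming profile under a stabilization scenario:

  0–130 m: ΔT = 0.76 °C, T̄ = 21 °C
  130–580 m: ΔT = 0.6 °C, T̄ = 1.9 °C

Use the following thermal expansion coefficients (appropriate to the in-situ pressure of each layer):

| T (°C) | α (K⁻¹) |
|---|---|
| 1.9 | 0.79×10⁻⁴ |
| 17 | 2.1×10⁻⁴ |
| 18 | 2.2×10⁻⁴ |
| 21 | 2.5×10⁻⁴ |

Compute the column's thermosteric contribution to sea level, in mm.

Δh = 46.0 mm

Layer 1 at 21 °C → α = 2.5×10⁻⁴ K⁻¹
Layer 2 at 1.9 °C → α = 0.79×10⁻⁴ K⁻¹
Layer 1: 2.5×10⁻⁴ × 0.76 × 130 = 0.02470 m
130–580 m: 0.79×10⁻⁴ × 450 × 0.6 = 0.02133 m
Δh = 0.02470 + 0.02133 = 0.04603 m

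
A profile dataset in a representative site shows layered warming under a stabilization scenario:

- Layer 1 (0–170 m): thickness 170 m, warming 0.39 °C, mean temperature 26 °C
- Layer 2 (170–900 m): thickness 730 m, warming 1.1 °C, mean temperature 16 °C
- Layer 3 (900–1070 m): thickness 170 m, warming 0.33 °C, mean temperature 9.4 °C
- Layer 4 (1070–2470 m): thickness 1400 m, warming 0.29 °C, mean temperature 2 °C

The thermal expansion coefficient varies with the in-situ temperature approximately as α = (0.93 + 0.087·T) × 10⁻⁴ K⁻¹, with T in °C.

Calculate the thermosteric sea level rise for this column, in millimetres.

Layer 1: α = (0.93 + 0.087×26)×10⁻⁴ = 3.192×10⁻⁴ K⁻¹
Layer 2: α = (0.93 + 0.087×16)×10⁻⁴ = 2.322×10⁻⁴ K⁻¹
Layer 3: α = (0.93 + 0.087×9.4)×10⁻⁴ = 1.7478×10⁻⁴ K⁻¹
Layer 4: α = (0.93 + 0.087×2)×10⁻⁴ = 1.104×10⁻⁴ K⁻¹
0–170 m: 0.39 × 3.192×10⁻⁴ × 170 = 0.02116296 m
170–900 m: 1.1 × 730 × 2.322×10⁻⁴ = 0.1864566 m
Layer 3: 170 × 0.33 × 1.7478×10⁻⁴ = 0.009805158 m
1070–2470 m: 0.29 × 1400 × 1.104×10⁻⁴ = 0.0448224 m
Δh = 0.02116296 + 0.1864566 + 0.009805158 + 0.0448224 = 0.262247118 m

262 mm of thermosteric rise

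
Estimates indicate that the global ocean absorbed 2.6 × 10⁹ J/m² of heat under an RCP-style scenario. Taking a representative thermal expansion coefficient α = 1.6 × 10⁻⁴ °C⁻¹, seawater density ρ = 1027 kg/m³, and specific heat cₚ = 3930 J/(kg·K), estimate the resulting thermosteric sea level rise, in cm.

Δh = αQ/(ρcₚ) = 1.6×10⁻⁴ × 2.6×10⁹ / (1027 × 3930) ≈ 0.10307 m

10 cm of thermosteric rise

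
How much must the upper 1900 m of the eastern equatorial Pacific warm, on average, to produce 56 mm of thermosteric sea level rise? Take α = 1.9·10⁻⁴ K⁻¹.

ΔT = Δh/(αH) = 0.056 / (1.9×10⁻⁴ × 1900) ≈ 0.1551 K

0.16 K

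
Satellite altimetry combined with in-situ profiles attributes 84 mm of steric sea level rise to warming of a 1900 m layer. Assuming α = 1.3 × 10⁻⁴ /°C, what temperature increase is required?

0.34 K

ΔT = Δh/(αH) = 0.084 / (1.3×10⁻⁴ × 1900) ≈ 0.3401 K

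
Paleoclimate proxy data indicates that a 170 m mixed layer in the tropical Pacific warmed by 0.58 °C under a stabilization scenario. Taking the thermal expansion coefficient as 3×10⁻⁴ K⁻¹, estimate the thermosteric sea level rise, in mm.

Δh = αΔT·H = 3×10⁻⁴ × 0.58 × 170 = 0.02958 m

30 mm of thermosteric rise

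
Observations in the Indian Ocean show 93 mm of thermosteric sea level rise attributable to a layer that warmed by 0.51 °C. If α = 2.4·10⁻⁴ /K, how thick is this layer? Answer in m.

H ≈ 760 m

H = Δh/(αΔT) = 0.093 / (2.4×10⁻⁴ × 0.51) ≈ 759.8 m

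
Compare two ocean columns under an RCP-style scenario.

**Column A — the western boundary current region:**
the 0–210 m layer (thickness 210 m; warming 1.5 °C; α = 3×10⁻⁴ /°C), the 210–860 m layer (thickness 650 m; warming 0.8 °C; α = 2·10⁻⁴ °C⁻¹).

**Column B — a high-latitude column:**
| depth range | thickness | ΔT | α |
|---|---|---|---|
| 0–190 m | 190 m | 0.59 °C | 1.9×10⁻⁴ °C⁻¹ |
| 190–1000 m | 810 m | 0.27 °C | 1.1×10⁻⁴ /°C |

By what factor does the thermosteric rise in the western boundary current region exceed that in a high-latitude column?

A Layer 1: 1.5 × 210 × 3×10⁻⁴ = 0.09450 m
A 210–860 m: 650 × 2×10⁻⁴ × 0.8 = 0.10400 m
A total: 0.19850 m
B 0–190 m: 190 × 1.9×10⁻⁴ × 0.59 = 0.021299 m
B 190–1000 m: 0.27 × 810 × 1.1×10⁻⁴ = 0.024057 m
B total: 0.045356 m
Ratio: 0.19850 / 0.045356 ≈ 4.376

4.38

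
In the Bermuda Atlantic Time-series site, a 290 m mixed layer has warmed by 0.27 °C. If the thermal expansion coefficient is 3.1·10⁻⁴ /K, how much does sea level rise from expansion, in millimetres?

Δh = 24 mm

Δh = αΔT·H = 3.1×10⁻⁴ × 0.27 × 290 = 0.024273 m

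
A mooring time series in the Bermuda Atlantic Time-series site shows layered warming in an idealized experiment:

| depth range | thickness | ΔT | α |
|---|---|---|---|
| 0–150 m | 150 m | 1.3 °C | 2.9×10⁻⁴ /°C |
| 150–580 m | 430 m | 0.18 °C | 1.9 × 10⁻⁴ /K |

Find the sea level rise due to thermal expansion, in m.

0–150 m: 2.9×10⁻⁴ × 150 × 1.3 = 0.05655 m
430 × 0.18 × 1.9×10⁻⁴ = 0.014706 m
Δh = 0.05655 + 0.014706 = 0.071256 m

about 0.0713 m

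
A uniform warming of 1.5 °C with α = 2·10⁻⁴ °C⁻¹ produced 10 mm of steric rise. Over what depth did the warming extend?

H = Δh/(αΔT) = 0.01 / (2×10⁻⁴ × 1.5) ≈ 33.33 m

H ≈ 33.3 m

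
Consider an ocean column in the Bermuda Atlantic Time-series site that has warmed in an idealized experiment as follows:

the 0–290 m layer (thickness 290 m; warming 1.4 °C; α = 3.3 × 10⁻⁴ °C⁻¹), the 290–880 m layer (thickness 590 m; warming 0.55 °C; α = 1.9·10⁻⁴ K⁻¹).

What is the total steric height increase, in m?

Δh ≈ 0.196 m

0–290 m: 1.4 × 290 × 3.3×10⁻⁴ = 0.13398 m
Layer 2: 0.55 × 590 × 1.9×10⁻⁴ = 0.061655 m
Δh = 0.13398 + 0.061655 = 0.195635 m ≈ 0.196 m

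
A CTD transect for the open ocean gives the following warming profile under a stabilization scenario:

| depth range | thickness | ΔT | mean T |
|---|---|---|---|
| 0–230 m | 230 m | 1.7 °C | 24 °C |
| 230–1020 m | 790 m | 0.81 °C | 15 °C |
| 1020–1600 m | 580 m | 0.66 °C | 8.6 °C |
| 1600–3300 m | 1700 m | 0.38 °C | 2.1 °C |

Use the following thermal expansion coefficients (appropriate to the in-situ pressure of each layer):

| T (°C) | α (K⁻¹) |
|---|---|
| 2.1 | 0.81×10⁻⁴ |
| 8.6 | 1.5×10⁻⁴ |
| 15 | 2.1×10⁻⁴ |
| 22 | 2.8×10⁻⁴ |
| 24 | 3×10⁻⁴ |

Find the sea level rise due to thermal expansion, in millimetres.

361 mm of thermosteric rise

Layer 1 at 24 °C → α = 3×10⁻⁴ K⁻¹
Layer 2 at 15 °C → α = 2.1×10⁻⁴ K⁻¹
Layer 3 at 8.6 °C → α = 1.5×10⁻⁴ K⁻¹
Layer 4 at 2.1 °C → α = 0.81×10⁻⁴ K⁻¹
3×10⁻⁴ × 230 × 1.7 = 0.11730 m
Layer 2: 0.81 × 2.1×10⁻⁴ × 790 = 0.134379 m
580 × 0.66 × 1.5×10⁻⁴ = 0.05742 m
1600–3300 m: 1700 × 0.38 × 0.81×10⁻⁴ = 0.052326 m
Δh = 0.11730 + 0.134379 + 0.05742 + 0.052326 = 0.361425 m ≈ 361 mm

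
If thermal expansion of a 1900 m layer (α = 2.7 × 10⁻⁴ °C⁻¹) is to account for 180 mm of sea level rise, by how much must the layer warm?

ΔT = Δh/(αH) = 0.18 / (2.7×10⁻⁴ × 1900) ≈ 0.3509 °C

about 0.35 °C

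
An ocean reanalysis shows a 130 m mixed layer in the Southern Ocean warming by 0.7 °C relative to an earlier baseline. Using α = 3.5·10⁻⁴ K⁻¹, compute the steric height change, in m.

Δh = αΔT·H = 3.5×10⁻⁴ × 0.7 × 130 = 0.03185 m

0.0319 m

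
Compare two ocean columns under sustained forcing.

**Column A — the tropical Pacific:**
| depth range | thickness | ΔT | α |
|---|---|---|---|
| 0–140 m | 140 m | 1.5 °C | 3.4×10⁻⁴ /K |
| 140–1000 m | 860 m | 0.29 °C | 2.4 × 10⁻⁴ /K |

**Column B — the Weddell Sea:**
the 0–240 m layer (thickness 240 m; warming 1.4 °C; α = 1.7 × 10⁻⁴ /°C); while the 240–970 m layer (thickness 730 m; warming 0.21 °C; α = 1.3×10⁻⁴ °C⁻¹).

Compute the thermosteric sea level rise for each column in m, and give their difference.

A: 0.131 m; B: 0.0770 m; difference 0.0542 m

A Layer 1: 1.5 × 140 × 3.4×10⁻⁴ = 0.07140 m
A 2.4×10⁻⁴ × 860 × 0.29 = 0.059856 m
A total: 0.131256 m
B Layer 1: 240 × 1.4 × 1.7×10⁻⁴ = 0.05712 m
B Layer 2: 1.3×10⁻⁴ × 0.21 × 730 = 0.019929 m
B total: 0.077049 m
Difference: 0.131256 − 0.077049 = 0.054207 m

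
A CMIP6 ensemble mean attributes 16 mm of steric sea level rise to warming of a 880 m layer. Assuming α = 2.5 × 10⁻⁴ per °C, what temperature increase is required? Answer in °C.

ΔT ≈ 0.0727 °C

ΔT = Δh/(αH) = 0.016 / (2.5×10⁻⁴ × 880) ≈ 0.07273 °C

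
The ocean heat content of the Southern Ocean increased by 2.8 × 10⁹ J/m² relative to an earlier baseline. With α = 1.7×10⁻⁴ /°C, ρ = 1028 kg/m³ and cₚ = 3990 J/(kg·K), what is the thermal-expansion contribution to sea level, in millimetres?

116 mm

Δh = αQ/(ρcₚ) = 1.7×10⁻⁴ × 2.8×10⁹ / (1028 × 3990) ≈ 0.11605 m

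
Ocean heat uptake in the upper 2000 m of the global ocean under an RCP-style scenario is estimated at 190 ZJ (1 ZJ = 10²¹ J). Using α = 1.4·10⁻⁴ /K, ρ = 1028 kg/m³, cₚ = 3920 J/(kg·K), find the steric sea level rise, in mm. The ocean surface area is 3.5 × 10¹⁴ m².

Per unit area: Q = 190×10²¹ / (3.5×10¹⁴) ≈ 5.429×10⁸ J/m²
Δh = αQ/(ρcₚ) = 1.4×10⁻⁴ × 5.429×10⁸ / (1028 × 3920) ≈ 0.018861 m

Δh = 19 mm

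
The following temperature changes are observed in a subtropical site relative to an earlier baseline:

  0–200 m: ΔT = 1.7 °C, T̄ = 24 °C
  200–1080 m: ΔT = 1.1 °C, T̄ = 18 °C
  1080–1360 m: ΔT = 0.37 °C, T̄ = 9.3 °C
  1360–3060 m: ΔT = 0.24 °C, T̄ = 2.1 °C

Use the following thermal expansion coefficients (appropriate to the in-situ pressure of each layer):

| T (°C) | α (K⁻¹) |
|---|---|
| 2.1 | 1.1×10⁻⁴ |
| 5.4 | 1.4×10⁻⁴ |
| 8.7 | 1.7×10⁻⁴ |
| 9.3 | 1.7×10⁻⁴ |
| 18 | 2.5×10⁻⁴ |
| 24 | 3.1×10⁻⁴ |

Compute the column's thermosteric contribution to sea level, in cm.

Layer 1 at 24 °C → α = 3.1×10⁻⁴ K⁻¹
Layer 2 at 18 °C → α = 2.5×10⁻⁴ K⁻¹
Layer 3 at 9.3 °C → α = 1.7×10⁻⁴ K⁻¹
Layer 4 at 2.1 °C → α = 1.1×10⁻⁴ K⁻¹
0–200 m: 200 × 1.7 × 3.1×10⁻⁴ = 0.10540 m
Layer 2: 2.5×10⁻⁴ × 1.1 × 880 = 0.24200 m
Layer 3: 0.37 × 1.7×10⁻⁴ × 280 = 0.017612 m
1360–3060 m: 1700 × 0.24 × 1.1×10⁻⁴ = 0.04488 m
Δh = 0.10540 + 0.24200 + 0.017612 + 0.04488 = 0.409892 m

Δh ≈ 41 cm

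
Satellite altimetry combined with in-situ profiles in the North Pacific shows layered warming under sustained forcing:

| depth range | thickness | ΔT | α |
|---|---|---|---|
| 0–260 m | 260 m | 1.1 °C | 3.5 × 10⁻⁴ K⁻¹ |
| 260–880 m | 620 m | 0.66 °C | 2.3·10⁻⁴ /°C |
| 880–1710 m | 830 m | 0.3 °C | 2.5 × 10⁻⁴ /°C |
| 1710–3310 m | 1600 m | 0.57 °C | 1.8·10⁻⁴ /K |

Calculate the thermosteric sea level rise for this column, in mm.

Layer 1: 3.5×10⁻⁴ × 1.1 × 260 = 0.10010 m
2.3×10⁻⁴ × 0.66 × 620 = 0.094116 m
Layer 3: 2.5×10⁻⁴ × 830 × 0.3 = 0.06225 m
Layer 4: 1.8×10⁻⁴ × 1600 × 0.57 = 0.16416 m
Δh = 0.10010 + 0.094116 + 0.06225 + 0.16416 = 0.420626 m

Δh = 421 mm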